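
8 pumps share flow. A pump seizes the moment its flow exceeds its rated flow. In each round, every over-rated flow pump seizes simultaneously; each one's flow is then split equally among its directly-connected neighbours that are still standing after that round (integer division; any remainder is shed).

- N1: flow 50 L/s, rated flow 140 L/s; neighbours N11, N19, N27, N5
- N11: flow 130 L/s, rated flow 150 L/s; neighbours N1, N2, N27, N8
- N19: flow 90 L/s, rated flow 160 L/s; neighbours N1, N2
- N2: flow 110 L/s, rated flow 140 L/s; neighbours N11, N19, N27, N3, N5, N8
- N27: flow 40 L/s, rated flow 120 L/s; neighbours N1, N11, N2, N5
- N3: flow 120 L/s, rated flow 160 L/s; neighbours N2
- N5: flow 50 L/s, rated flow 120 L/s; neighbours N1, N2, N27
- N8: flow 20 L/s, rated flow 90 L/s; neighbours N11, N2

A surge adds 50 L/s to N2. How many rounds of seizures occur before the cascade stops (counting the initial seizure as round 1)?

3

Round 1 — N2 at 160 > 140. N2 seizes.
  N2 sheds 160 L/s to N11, N19, N27, N3, N5, N8: 26 each (4 lost).
    N11: 130+26 = 156 > 150
    N19: 90+26 = 116 ≤ 160
    N27: 40+26 = 66 ≤ 120
    N3: 120+26 = 146 ≤ 160
    N5: 50+26 = 76 ≤ 120
    N8: 20+26 = 46 ≤ 90
Round 2 — N11 seizes.
  N11 sheds 156 L/s to N1, N27, N8: 52 each.
    N1: 50+52 = 102 ≤ 140
    N27: 66+52 = 118 ≤ 120
    N8: 46+52 = 98 > 90
Round 3 — N8 seizes.
  N8 sheds 98 L/s: no online neighbours, lost.
No further seizures.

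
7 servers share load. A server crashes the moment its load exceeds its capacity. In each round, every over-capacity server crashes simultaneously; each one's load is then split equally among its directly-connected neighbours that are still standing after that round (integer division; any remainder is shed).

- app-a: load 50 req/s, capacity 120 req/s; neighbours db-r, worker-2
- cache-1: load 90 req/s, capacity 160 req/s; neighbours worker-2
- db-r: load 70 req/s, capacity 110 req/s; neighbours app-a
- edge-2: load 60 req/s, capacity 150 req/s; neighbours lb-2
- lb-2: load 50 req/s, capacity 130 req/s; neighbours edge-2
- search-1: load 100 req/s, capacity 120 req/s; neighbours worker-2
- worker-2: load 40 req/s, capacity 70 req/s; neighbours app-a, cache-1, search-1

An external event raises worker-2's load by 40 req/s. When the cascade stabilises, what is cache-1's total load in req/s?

Round 1 — worker-2 at 80 > 70. worker-2 crashes.
  worker-2 sheds 80 req/s to app-a, cache-1, search-1: 26 each (2 lost).
    app-a: 50+26 = 76 ≤ 120
    cache-1: 90+26 = 116 ≤ 160
    search-1: 100+26 = 126 > 120
Round 2 — search-1 crashes.
  search-1 sheds 126 req/s: no online neighbours, lost.
No further crashes.

116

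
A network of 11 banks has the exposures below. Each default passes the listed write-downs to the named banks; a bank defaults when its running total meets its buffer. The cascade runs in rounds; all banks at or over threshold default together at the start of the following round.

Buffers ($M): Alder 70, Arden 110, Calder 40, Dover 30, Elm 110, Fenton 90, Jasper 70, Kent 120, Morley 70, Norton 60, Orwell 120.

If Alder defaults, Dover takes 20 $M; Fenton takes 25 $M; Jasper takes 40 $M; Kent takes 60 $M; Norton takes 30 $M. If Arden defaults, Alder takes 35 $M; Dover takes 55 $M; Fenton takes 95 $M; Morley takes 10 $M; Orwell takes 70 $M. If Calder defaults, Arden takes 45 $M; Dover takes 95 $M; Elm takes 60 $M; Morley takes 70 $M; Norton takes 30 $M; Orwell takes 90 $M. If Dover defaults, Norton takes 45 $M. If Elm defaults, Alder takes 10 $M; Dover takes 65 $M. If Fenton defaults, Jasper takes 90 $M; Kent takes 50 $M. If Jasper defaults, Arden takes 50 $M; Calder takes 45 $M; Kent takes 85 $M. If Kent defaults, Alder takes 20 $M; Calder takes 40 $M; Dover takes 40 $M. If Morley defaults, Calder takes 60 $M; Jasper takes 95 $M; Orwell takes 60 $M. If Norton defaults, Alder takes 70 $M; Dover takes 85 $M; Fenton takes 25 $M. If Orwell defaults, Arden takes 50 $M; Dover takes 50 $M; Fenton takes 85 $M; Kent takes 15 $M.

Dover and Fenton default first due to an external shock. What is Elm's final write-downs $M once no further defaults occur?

Round 1 — Dover, Fenton default (initial).
  Jasper: +90 → 90 ≥ 70
  Kent: +50 → 50 < 120
  Norton: +45 → 45 < 60
Round 2 — Jasper defaults.
  Arden: +50 → 50 < 110
  Calder: +45 → 45 ≥ 40
  Kent: +85 → 135 ≥ 120
Round 3 — Calder, Kent default.
  Alder: +20 → 20 < 70
  Arden: +45 → 95 < 110
  Elm: +60 → 60 < 110
  Morley: +70 → 70 ≥ 70
  Norton: +30 → 75 ≥ 60
  Orwell: +90 → 90 < 120
Round 4 — Morley, Norton default.
  Alder: +70 → 90 ≥ 70
  Orwell: +60 → 150 ≥ 120
Round 5 — Alder, Orwell default.
  Arden: +50 → 145 ≥ 110
Round 6 — Arden defaults.
No further defaults.

60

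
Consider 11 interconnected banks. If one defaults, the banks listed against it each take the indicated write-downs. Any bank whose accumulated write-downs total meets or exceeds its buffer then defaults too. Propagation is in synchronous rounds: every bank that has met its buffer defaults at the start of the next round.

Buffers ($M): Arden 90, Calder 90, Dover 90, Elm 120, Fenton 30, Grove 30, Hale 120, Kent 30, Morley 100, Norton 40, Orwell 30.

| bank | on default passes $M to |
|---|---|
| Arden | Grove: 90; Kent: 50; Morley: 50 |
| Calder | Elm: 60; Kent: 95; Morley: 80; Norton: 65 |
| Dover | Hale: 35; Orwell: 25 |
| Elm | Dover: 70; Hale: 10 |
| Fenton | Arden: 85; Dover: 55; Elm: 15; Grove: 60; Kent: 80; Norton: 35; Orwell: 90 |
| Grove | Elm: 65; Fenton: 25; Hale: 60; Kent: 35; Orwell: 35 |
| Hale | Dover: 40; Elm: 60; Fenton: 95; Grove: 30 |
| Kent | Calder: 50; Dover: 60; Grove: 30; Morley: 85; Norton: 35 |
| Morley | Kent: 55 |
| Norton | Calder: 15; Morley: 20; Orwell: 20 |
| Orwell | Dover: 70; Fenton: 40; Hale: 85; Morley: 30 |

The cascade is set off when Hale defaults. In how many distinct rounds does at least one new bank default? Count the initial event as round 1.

4

Round 1 — Hale defaults (initial).
  Dover: +40 → 40 < 90
  Elm: +60 → 60 < 120
  Fenton: +95 → 95 ≥ 30
  Grove: +30 → 30 ≥ 30
Round 2 — Fenton, Grove default.
  Arden: +85 → 85 < 90
  Dover: +55 → 95 ≥ 90
  Elm: +15+65 → 140 ≥ 120
  Kent: +80+35 → 115 ≥ 30
  Norton: +35 → 35 < 40
  Orwell: +90+35 → 125 ≥ 30
Round 3 — Dover, Elm, Kent, Orwell default.
  Calder: +50 → 50 < 90
  Morley: +85+30 → 115 ≥ 100
  Norton: +35 → 70 ≥ 40
Round 4 — Morley, Norton default.
  Calder: +15 → 65 < 90
No further defaults.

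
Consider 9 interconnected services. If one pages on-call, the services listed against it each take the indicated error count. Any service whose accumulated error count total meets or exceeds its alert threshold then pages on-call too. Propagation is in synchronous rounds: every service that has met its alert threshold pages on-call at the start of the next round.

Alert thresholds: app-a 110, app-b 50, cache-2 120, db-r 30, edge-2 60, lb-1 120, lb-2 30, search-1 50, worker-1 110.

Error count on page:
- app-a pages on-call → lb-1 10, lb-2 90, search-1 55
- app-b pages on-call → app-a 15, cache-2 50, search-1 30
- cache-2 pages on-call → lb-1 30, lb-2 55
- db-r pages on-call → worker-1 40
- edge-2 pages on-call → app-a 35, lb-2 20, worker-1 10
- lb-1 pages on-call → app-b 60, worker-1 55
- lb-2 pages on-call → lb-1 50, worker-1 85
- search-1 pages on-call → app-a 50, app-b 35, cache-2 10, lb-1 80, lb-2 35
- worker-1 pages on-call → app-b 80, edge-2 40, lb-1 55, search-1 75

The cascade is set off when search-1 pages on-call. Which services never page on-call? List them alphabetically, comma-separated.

Round 1 — search-1 pages on-call (initial).
  app-a: +50 → 50 < 110
  app-b: +35 → 35 < 50
  cache-2: +10 → 10 < 120
  lb-1: +80 → 80 < 120
  lb-2: +35 → 35 ≥ 30
Round 2 — lb-2 pages on-call.
  lb-1: +50 → 130 ≥ 120
  worker-1: +85 → 85 < 110
Round 3 — lb-1 pages on-call.
  app-b: +60 → 95 ≥ 50
  worker-1: +55 → 140 ≥ 110
Round 4 — app-b, worker-1 page on-call.
  app-a: +15 → 65 < 110
  cache-2: +50 → 60 < 120
  edge-2: +40 → 40 < 60
No further pages.

app-a, cache-2, db-r, edge-2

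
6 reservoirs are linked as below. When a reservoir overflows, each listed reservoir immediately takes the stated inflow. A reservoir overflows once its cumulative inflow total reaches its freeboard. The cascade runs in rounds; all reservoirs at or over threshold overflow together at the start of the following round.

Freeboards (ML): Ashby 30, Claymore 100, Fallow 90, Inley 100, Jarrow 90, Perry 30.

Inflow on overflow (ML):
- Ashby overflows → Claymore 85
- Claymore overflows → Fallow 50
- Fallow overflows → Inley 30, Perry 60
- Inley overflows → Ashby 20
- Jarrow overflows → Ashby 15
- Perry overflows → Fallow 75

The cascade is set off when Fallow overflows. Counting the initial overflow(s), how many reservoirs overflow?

Round 1 — Fallow overflows (initial).
  Inley: +30 → 30 < 100
  Perry: +60 → 60 ≥ 30
Round 2 — Perry overflows.
No further overflows.

2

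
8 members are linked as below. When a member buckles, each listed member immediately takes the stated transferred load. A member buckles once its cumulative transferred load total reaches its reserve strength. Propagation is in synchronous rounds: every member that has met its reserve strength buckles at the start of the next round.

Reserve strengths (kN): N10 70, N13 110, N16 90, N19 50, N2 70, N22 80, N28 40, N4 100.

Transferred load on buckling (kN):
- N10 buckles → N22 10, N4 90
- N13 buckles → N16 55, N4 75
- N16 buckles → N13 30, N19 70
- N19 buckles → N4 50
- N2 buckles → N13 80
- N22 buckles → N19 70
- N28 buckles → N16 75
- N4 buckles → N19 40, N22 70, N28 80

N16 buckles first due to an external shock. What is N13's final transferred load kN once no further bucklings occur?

30

Round 1 — N16 buckles (initial).
  N13: +30 → 30 < 110
  N19: +70 → 70 ≥ 50
Round 2 — N19 buckles.
  N4: +50 → 50 < 100
No further bucklings.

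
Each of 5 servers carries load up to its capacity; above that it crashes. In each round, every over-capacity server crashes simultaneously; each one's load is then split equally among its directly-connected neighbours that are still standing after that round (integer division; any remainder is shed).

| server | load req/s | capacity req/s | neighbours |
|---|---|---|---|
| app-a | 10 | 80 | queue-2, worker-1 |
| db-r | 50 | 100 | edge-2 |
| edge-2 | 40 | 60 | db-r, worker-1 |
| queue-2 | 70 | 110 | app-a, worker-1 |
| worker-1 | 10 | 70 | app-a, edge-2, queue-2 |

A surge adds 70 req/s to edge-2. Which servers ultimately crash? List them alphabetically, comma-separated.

db-r, edge-2

Round 1 — edge-2 at 110 > 60. edge-2 crashes.
  edge-2 sheds 110 req/s to db-r, worker-1: 55 each.
    db-r: 50+55 = 105 > 100
    worker-1: 10+55 = 65 ≤ 70
Round 2 — db-r crashes.
  db-r sheds 105 req/s: no online neighbours, lost.
No further crashes.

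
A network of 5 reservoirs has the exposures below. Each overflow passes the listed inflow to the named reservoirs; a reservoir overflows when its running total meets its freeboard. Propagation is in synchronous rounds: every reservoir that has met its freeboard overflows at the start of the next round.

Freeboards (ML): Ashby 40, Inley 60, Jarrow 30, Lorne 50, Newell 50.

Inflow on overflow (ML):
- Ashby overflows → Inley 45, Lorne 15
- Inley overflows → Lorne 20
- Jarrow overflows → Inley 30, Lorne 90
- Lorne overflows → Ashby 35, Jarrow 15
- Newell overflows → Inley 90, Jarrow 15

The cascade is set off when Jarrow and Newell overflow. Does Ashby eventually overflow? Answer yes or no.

Round 1 — Jarrow, Newell overflow (initial).
  Inley: +30+90 → 120 ≥ 60
  Lorne: +90 → 90 ≥ 50
Round 2 — Inley, Lorne overflow.
  Ashby: +35 → 35 < 40
No further overflows.

no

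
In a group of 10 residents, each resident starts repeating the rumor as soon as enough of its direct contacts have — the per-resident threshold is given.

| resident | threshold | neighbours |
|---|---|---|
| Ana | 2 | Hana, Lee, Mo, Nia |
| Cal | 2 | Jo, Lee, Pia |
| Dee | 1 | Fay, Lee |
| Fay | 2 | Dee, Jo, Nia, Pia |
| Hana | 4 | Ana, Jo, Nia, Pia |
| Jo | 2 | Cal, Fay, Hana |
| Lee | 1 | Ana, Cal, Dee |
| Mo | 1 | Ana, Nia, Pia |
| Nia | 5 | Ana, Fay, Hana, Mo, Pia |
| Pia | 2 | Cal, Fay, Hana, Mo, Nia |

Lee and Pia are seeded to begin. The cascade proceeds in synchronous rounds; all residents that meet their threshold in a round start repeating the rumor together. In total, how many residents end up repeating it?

Round 1 — Lee, Pia start repeating the rumor (initial).
Round 2 — checking thresholds:
  Ana: 1 of 4 neighbours < 2, below threshold.
  Cal: 2 of 3 neighbours ≥ 2, starts repeating the rumor.
  Dee: 1 of 2 neighbours ≥ 1, starts repeating the rumor.
  Fay: 1 of 4 neighbours < 2, below threshold.
  Hana: 1 of 4 neighbours < 4, below threshold.
  Mo: 1 of 3 neighbours ≥ 1, starts repeating the rumor.
  Nia: 1 of 5 neighbours < 5, below threshold.
Round 3 — checking thresholds:
  Ana: 2 of 4 neighbours ≥ 2, starts repeating the rumor.
  Fay: 2 of 4 neighbours ≥ 2, starts repeating the rumor.
  Hana: 1 of 4 neighbours < 4, below threshold.
  Jo: 1 of 3 neighbours < 2, below threshold.
  Nia: 2 of 5 neighbours < 5, below threshold.
Round 4 — checking thresholds:
  Hana: 2 of 4 neighbours < 4, below threshold.
  Jo: 2 of 3 neighbours ≥ 2, starts repeating the rumor.
  Nia: 4 of 5 neighbours < 5, below threshold.
Round 5 — no new spreads; cascade stops.

8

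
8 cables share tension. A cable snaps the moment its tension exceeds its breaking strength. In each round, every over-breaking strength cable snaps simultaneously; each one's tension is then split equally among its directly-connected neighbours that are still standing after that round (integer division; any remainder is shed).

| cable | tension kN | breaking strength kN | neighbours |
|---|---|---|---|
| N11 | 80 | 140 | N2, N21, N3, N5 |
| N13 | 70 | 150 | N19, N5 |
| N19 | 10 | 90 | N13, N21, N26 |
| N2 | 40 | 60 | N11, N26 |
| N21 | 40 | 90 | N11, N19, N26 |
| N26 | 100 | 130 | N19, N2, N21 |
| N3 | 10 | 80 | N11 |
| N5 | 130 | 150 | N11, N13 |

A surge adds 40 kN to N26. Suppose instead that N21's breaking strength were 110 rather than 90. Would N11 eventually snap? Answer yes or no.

With N21's breaking strength at 110:
Round 1 — N26 at 140 > 130. N26 snaps.
  N26 sheds 140 kN to N19, N2, N21: 46 each (2 lost).
    N19: 10+46 = 56 ≤ 90
    N2: 40+46 = 86 > 60
    N21: 40+46 = 86 ≤ 110
Round 2 — N2 snaps.
  N2 sheds 86 kN to N11: 86 each.
    N11: 80+86 = 166 > 140
Round 3 — N11 snaps.
  N11 sheds 166 kN to N21, N3, N5: 55 each (1 lost).
    N21: 86+55 = 141 > 110
    N3: 10+55 = 65 ≤ 80
    N5: 130+55 = 185 > 150
Round 4 — N21, N5 snap.
  N21 sheds 141 kN to N19: 141 each.
    N19: 56+141 = 197 > 90
  N5 sheds 185 kN to N13: 185 each.
    N13: 70+185 = 255 > 150
Round 5 — N13, N19 snap.
  N13 sheds 255 kN: no online neighbours, lost.
  N19 sheds 197 kN: no online neighbours, lost.
No further breaks.

yes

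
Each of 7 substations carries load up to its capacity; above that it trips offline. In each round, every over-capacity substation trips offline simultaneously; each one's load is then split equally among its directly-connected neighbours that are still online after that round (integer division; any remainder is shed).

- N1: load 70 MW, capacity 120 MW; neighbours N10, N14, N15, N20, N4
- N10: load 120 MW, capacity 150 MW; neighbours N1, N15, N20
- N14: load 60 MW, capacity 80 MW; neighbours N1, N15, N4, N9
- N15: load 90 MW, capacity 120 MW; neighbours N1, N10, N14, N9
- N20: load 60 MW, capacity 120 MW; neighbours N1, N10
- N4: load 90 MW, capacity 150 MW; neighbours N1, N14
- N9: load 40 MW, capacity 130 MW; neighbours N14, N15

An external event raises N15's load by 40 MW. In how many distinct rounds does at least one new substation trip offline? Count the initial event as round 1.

Round 1 — N15 at 130 > 120. N15 trips offline.
  N15 sheds 130 MW to N1, N10, N14, N9: 32 each (2 lost).
    N1: 70+32 = 102 ≤ 120
    N10: 120+32 = 152 > 150
    N14: 60+32 = 92 > 80
    N9: 40+32 = 72 ≤ 130
Round 2 — N10, N14 trip offline.
  N10 sheds 152 MW to N1, N20: 76 each.
    N1: 102+76 = 178 > 120
    N20: 60+76 = 136 > 120
  N14 sheds 92 MW to N1, N4, N9: 30 each (2 lost).
    N1: 178+30 = 208 > 120
    N4: 90+30 = 120 ≤ 150
    N9: 72+30 = 102 ≤ 130
Round 3 — N1, N20 trip offline.
  N1 sheds 208 MW to N4: 208 each.
    N4: 120+208 = 328 > 150
  N20 sheds 136 MW: no online neighbours, lost.
Round 4 — N4 trips offline.
  N4 sheds 328 MW: no online neighbours, lost.
No further trips.

4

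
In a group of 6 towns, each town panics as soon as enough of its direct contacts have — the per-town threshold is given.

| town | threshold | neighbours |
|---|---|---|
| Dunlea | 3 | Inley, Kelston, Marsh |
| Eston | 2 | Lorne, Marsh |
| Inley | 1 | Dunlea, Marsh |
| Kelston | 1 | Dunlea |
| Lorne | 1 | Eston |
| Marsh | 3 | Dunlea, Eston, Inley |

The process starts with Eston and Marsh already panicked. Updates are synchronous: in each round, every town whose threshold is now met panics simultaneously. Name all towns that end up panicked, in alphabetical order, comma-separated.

Round 1 — Eston, Marsh panic (initial).
Round 2 — checking thresholds:
  Dunlea: 1 of 3 neighbours < 3, below threshold.
  Inley: 1 of 2 neighbours ≥ 1, panics.
  Lorne: 1 of 1 neighbours ≥ 1, panics.
Round 3 — no new panics; cascade stops.

Eston, Inley, Lorne, Marsh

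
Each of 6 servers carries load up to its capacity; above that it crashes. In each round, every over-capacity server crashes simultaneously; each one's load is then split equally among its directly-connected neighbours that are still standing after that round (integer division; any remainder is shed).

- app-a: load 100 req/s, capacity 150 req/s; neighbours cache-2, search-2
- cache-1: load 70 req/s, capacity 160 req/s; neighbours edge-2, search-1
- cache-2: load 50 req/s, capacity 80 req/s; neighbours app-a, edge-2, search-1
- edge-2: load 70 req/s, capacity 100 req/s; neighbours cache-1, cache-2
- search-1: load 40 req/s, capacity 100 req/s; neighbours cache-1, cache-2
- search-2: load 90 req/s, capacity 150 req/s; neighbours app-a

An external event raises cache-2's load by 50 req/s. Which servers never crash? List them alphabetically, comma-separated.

Round 1 — cache-2 at 100 > 80. cache-2 crashes.
  cache-2 sheds 100 req/s to app-a, edge-2, search-1: 33 each (1 lost).
    app-a: 100+33 = 133 ≤ 150
    edge-2: 70+33 = 103 > 100
    search-1: 40+33 = 73 ≤ 100
Round 2 — edge-2 crashes.
  edge-2 sheds 103 req/s to cache-1: 103 each.
    cache-1: 70+103 = 173 > 160
Round 3 — cache-1 crashes.
  cache-1 sheds 173 req/s to search-1: 173 each.
    search-1: 73+173 = 246 > 100
Round 4 — search-1 crashes.
  search-1 sheds 246 req/s: no online neighbours, lost.
No further crashes.

app-a, search-2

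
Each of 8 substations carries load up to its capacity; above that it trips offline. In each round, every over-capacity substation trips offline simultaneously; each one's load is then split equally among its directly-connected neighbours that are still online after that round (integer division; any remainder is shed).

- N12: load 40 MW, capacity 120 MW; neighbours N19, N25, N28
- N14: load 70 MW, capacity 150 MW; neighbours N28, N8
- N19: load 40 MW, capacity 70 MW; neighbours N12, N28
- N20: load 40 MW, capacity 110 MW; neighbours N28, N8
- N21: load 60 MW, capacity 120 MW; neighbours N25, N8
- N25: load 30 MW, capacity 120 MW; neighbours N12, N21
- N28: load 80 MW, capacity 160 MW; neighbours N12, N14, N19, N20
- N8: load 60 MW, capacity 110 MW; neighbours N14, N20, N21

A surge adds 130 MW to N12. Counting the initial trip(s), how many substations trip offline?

Round 1 — N12 at 170 > 120. N12 trips offline.
  N12 sheds 170 MW to N19, N25, N28: 56 each (2 lost).
    N19: 40+56 = 96 > 70
    N25: 30+56 = 86 ≤ 120
    N28: 80+56 = 136 ≤ 160
Round 2 — N19 trips offline.
  N19 sheds 96 MW to N28: 96 each.
    N28: 136+96 = 232 > 160
Round 3 — N28 trips offline.
  N28 sheds 232 MW to N14, N20: 116 each.
    N14: 70+116 = 186 > 150
    N20: 40+116 = 156 > 110
Round 4 — N14, N20 trip offline.
  N14 sheds 186 MW to N8: 186 each.
    N8: 60+186 = 246 > 110
  N20 sheds 156 MW to N8: 156 each.
    N8: 246+156 = 402 > 110
Round 5 — N8 trips offline.
  N8 sheds 402 MW to N21: 402 each.
    N21: 60+402 = 462 > 120
Round 6 — N21 trips offline.
  N21 sheds 462 MW to N25: 462 each.
    N25: 86+462 = 548 > 120
Round 7 — N25 trips offline.
  N25 sheds 548 MW: no online neighbours, lost.
No further trips.

8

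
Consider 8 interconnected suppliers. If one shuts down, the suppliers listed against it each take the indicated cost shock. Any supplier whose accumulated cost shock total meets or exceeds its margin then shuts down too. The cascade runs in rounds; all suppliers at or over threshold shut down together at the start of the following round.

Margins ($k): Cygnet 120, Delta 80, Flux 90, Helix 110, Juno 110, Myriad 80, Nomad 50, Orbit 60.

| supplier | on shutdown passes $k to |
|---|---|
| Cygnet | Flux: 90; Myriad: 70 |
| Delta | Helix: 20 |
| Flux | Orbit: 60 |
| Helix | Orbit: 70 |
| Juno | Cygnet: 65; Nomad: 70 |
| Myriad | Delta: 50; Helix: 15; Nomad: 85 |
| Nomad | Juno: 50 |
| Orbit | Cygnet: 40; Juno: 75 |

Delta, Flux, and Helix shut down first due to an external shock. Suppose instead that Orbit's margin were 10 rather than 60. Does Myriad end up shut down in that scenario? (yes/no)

no

With Orbit's margin at 10:
Round 1 — Delta, Flux, Helix shut down (initial).
  Orbit: +60+70 → 130 ≥ 10
Round 2 — Orbit shuts down.
  Cygnet: +40 → 40 < 120
  Juno: +75 → 75 < 110
No further shutdowns.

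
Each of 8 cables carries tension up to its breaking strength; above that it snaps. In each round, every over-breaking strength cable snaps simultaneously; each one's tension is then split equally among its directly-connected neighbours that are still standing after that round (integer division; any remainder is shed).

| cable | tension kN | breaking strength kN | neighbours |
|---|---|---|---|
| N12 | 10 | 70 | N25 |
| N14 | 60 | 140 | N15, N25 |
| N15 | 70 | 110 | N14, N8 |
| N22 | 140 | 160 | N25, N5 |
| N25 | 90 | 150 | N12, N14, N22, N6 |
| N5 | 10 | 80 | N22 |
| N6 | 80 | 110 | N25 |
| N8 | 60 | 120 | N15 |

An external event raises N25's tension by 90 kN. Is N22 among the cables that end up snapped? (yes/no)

Round 1 — N25 at 180 > 150. N25 snaps.
  N25 sheds 180 kN to N12, N14, N22, N6: 45 each.
    N12: 10+45 = 55 ≤ 70
    N14: 60+45 = 105 ≤ 140
    N22: 140+45 = 185 > 160
    N6: 80+45 = 125 > 110
Round 2 — N22, N6 snap.
  N22 sheds 185 kN to N5: 185 each.
    N5: 10+185 = 195 > 80
  N6 sheds 125 kN: no online neighbours, lost.
Round 3 — N5 snaps.
  N5 sheds 195 kN: no online neighbours, lost.
No further breaks.

yes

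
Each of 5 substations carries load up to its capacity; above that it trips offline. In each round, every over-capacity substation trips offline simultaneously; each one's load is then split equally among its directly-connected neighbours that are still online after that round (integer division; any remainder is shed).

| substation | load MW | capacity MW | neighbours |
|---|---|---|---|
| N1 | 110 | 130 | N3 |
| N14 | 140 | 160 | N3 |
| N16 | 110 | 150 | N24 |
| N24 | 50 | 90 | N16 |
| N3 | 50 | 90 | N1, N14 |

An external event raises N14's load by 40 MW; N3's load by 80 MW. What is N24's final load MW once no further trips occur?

Round 1 — N14 at 180 > 160; N3 at 130 > 90. N14, N3 trip offline.
  N14 sheds 180 MW: no online neighbours, lost.
  N3 sheds 130 MW to N1: 130 each.
    N1: 110+130 = 240 > 130
Round 2 — N1 trips offline.
  N1 sheds 240 MW: no online neighbours, lost.
No further trips.

50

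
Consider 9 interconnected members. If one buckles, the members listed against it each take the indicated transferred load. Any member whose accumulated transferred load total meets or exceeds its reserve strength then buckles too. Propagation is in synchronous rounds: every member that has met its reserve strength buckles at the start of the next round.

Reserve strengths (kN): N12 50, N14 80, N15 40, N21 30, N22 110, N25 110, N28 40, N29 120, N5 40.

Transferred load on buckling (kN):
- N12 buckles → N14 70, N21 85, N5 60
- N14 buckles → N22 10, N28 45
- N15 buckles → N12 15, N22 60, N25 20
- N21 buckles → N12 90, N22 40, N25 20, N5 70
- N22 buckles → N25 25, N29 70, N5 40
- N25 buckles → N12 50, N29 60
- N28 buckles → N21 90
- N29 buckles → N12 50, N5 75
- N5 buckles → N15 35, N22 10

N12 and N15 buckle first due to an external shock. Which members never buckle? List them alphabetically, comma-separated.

N14, N25, N28, N29

Round 1 — N12, N15 buckle (initial).
  N14: +70 → 70 < 80
  N21: +85 → 85 ≥ 30
  N22: +60 → 60 < 110
  N25: +20 → 20 < 110
  N5: +60 → 60 ≥ 40
Round 2 — N21, N5 buckle.
  N22: +40+10 → 110 ≥ 110
  N25: +20 → 40 < 110
Round 3 — N22 buckles.
  N25: +25 → 65 < 110
  N29: +70 → 70 < 120
No further bucklings.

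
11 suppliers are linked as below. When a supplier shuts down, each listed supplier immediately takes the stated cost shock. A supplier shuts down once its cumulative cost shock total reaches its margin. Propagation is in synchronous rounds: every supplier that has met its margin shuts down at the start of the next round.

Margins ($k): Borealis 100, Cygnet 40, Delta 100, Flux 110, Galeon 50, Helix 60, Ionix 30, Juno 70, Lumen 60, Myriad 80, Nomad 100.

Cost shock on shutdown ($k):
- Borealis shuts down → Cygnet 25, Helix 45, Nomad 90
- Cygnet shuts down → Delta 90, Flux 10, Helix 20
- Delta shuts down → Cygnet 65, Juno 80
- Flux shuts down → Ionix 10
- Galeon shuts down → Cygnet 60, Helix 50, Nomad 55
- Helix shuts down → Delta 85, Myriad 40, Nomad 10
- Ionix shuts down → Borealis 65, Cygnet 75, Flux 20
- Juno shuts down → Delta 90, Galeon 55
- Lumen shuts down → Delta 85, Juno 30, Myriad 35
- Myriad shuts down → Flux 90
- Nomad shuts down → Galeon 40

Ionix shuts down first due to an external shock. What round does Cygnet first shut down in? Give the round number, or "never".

Round 1 — Ionix shuts down (initial).
  Borealis: +65 → 65 < 100
  Cygnet: +75 → 75 ≥ 40
  Flux: +20 → 20 < 110
Round 2 — Cygnet shuts down.
  Delta: +90 → 90 < 100
  Flux: +10 → 30 < 110
  Helix: +20 → 20 < 60
No further shutdowns.

2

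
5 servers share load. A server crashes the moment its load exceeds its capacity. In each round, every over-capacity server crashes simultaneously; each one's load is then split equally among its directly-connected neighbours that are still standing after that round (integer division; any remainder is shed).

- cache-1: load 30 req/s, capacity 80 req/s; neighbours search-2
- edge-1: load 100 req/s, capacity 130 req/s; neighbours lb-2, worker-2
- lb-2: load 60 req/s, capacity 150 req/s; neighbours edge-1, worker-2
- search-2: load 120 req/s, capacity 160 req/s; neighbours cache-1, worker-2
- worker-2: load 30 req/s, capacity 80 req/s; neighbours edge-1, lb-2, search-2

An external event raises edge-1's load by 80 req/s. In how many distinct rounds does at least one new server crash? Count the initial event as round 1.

Round 1 — edge-1 at 180 > 130. edge-1 crashes.
  edge-1 sheds 180 req/s to lb-2, worker-2: 90 each.
    lb-2: 60+90 = 150 ≤ 150
    worker-2: 30+90 = 120 > 80
Round 2 — worker-2 crashes.
  worker-2 sheds 120 req/s to lb-2, search-2: 60 each.
    lb-2: 150+60 = 210 > 150
    search-2: 120+60 = 180 > 160
Round 3 — lb-2, search-2 crash.
  lb-2 sheds 210 req/s: no online neighbours, lost.
  search-2 sheds 180 req/s to cache-1: 180 each.
    cache-1: 30+180 = 210 > 80
Round 4 — cache-1 crashes.
  cache-1 sheds 210 req/s: no online neighbours, lost.
No further crashes.

4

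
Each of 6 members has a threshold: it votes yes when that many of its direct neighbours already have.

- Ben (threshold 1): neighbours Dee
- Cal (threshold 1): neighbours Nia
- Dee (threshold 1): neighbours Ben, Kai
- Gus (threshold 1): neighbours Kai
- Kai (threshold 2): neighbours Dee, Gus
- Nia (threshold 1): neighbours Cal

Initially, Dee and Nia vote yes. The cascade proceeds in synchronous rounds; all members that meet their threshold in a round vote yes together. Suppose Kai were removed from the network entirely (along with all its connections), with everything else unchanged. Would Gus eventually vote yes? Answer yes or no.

With Kai removed:
Round 1 — Dee, Nia vote yes (initial).
Round 2 — checking thresholds:
  Ben: 1 of 1 neighbours ≥ 1, votes yes.
  Cal: 1 of 1 neighbours ≥ 1, votes yes.
Round 3 — no new yes votes; cascade stops.

no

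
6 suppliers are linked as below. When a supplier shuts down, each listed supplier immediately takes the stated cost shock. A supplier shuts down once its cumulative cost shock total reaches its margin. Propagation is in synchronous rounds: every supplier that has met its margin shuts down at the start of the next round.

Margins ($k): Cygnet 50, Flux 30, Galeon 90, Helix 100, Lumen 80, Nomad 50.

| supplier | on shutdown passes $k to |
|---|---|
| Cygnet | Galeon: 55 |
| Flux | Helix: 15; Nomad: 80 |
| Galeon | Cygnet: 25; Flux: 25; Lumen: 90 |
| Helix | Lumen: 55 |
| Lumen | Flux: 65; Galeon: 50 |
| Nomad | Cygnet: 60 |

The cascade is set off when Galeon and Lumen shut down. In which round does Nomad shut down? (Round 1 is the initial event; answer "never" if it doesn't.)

Round 1 — Galeon, Lumen shut down (initial).
  Cygnet: +25 → 25 < 50
  Flux: +25+65 → 90 ≥ 30
Round 2 — Flux shuts down.
  Helix: +15 → 15 < 100
  Nomad: +80 → 80 ≥ 50
Round 3 — Nomad shuts down.
  Cygnet: +60 → 85 ≥ 50
Round 4 — Cygnet shuts down.
No further shutdowns.

3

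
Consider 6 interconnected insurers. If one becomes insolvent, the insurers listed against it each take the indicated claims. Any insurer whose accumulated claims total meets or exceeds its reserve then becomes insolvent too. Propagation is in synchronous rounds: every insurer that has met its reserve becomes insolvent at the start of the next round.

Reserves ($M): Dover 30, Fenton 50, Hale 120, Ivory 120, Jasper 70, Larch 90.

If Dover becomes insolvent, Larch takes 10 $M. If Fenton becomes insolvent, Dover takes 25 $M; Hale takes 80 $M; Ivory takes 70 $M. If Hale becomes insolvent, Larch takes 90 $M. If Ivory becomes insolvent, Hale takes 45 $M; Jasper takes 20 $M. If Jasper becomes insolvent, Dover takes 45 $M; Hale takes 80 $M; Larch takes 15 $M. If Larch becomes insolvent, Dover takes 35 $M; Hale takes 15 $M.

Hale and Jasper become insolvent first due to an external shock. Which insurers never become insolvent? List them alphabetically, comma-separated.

Round 1 — Hale, Jasper become insolvent (initial).
  Dover: +45 → 45 ≥ 30
  Larch: +90+15 → 105 ≥ 90
Round 2 — Dover, Larch become insolvent.
No further insolvencies.

Fenton, Ivory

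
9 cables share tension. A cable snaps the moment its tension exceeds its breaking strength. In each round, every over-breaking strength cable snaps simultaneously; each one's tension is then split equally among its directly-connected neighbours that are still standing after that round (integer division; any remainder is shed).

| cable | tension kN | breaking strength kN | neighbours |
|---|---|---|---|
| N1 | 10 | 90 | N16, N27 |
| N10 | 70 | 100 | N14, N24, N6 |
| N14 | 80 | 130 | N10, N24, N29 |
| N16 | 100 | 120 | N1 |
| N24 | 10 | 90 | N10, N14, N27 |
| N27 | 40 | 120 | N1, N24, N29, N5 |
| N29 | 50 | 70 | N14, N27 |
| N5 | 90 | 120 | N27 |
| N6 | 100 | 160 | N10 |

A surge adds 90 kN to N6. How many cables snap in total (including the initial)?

Round 1 — N6 at 190 > 160. N6 snaps.
  N6 sheds 190 kN to N10: 190 each.
    N10: 70+190 = 260 > 100
Round 2 — N10 snaps.
  N10 sheds 260 kN to N14, N24: 130 each.
    N14: 80+130 = 210 > 130
    N24: 10+130 = 140 > 90
Round 3 — N14, N24 snap.
  N14 sheds 210 kN to N29: 210 each.
    N29: 50+210 = 260 > 70
  N24 sheds 140 kN to N27: 140 each.
    N27: 40+140 = 180 > 120
Round 4 — N27, N29 snap.
  N27 sheds 180 kN to N1, N5: 90 each.
    N1: 10+90 = 100 > 90
    N5: 90+90 = 180 > 120
  N29 sheds 260 kN: no online neighbours, lost.
Round 5 — N1, N5 snap.
  N1 sheds 100 kN to N16: 100 each.
    N16: 100+100 = 200 > 120
  N5 sheds 180 kN: no online neighbours, lost.
Round 6 — N16 snaps.
  N16 sheds 200 kN: no online neighbours, lost.
No further breaks.

9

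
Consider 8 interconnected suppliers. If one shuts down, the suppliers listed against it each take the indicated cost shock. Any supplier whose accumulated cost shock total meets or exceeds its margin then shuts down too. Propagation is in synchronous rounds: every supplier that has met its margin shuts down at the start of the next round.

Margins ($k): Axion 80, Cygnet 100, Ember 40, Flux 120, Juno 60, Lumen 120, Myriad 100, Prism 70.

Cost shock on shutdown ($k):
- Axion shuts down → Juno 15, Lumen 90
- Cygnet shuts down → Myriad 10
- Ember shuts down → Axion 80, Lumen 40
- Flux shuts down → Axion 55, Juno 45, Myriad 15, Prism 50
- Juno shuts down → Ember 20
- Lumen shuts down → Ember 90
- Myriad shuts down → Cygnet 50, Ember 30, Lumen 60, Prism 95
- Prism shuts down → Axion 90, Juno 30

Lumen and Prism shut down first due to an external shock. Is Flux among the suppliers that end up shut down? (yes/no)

Round 1 — Lumen, Prism shut down (initial).
  Axion: +90 → 90 ≥ 80
  Ember: +90 → 90 ≥ 40
  Juno: +30 → 30 < 60
Round 2 — Axion, Ember shut down.
  Juno: +15 → 45 < 60
No further shutdowns.

no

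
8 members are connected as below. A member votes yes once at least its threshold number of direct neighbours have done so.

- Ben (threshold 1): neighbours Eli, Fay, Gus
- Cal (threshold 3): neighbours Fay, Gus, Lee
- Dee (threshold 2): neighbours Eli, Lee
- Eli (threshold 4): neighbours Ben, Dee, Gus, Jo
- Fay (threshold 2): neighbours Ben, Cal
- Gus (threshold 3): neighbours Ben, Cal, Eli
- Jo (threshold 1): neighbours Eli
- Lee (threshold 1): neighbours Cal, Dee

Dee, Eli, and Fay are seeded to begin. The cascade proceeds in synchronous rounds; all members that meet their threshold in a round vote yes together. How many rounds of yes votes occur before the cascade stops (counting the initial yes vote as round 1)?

2

Round 1 — Dee, Eli, Fay vote yes (initial).
Round 2 — checking thresholds:
  Ben: 2 of 3 neighbours ≥ 1, votes yes.
  Cal: 1 of 3 neighbours < 3, below threshold.
  Gus: 1 of 3 neighbours < 3, below threshold.
  Jo: 1 of 1 neighbours ≥ 1, votes yes.
  Lee: 1 of 2 neighbours ≥ 1, votes yes.
Round 3 — no new yes votes; cascade stops.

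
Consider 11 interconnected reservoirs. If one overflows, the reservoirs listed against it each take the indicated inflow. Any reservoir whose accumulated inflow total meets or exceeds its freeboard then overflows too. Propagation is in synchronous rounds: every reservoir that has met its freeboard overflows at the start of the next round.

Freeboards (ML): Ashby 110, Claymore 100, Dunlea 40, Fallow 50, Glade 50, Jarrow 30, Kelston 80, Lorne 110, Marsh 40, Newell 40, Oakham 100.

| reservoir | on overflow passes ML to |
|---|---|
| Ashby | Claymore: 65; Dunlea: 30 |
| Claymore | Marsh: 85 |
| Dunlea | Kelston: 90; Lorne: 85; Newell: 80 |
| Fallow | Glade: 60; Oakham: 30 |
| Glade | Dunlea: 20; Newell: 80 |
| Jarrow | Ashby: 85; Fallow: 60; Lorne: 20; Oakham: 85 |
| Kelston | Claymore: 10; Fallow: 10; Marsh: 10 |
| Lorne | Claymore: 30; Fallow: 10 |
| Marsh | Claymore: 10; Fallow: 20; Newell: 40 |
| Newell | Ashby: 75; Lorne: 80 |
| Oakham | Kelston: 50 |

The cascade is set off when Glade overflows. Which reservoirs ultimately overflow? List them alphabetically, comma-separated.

Glade, Newell

Round 1 — Glade overflows (initial).
  Dunlea: +20 → 20 < 40
  Newell: +80 → 80 ≥ 40
Round 2 — Newell overflows.
  Ashby: +75 → 75 < 110
  Lorne: +80 → 80 < 110
No further overflows.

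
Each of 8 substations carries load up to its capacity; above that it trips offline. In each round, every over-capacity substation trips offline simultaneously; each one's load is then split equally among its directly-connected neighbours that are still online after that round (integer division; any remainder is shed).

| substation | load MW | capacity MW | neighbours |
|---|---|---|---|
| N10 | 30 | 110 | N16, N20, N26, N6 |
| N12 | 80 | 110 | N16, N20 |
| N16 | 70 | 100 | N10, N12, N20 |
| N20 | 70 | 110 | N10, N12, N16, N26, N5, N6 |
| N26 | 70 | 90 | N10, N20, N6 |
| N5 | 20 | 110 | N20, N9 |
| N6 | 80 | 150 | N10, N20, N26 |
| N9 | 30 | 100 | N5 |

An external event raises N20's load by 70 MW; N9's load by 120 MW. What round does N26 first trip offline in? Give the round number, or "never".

Round 1 — N20 at 140 > 110; N9 at 150 > 100. N20, N9 trip offline.
  N20 sheds 140 MW to N10, N12, N16, N26, N5, N6: 23 each (2 lost).
    N10: 30+23 = 53 ≤ 110
    N12: 80+23 = 103 ≤ 110
    N16: 70+23 = 93 ≤ 100
    N26: 70+23 = 93 > 90
    N5: 20+23 = 43 ≤ 110
    N6: 80+23 = 103 ≤ 150
  N9 sheds 150 MW to N5: 150 each.
    N5: 43+150 = 193 > 110
Round 2 — N26, N5 trip offline.
  N26 sheds 93 MW to N10, N6: 46 each (1 lost).
    N10: 53+46 = 99 ≤ 110
    N6: 103+46 = 149 ≤ 150
  N5 sheds 193 MW: no online neighbours, lost.
No further trips.

2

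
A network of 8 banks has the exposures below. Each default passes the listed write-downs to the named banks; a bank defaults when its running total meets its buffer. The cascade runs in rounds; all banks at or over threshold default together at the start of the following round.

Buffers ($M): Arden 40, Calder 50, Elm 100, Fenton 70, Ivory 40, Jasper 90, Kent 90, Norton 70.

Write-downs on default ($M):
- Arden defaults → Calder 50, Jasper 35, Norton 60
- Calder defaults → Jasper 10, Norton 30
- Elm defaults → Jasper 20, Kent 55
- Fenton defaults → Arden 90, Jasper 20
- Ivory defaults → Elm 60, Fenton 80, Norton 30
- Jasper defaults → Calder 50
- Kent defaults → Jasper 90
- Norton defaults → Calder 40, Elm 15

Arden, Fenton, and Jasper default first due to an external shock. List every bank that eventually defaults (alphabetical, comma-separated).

Arden, Calder, Fenton, Jasper, Norton

Round 1 — Arden, Fenton, Jasper default (initial).
  Calder: +50+50 → 100 ≥ 50
  Norton: +60 → 60 < 70
Round 2 — Calder defaults.
  Norton: +30 → 90 ≥ 70
Round 3 — Norton defaults.
  Elm: +15 → 15 < 100
No further defaults.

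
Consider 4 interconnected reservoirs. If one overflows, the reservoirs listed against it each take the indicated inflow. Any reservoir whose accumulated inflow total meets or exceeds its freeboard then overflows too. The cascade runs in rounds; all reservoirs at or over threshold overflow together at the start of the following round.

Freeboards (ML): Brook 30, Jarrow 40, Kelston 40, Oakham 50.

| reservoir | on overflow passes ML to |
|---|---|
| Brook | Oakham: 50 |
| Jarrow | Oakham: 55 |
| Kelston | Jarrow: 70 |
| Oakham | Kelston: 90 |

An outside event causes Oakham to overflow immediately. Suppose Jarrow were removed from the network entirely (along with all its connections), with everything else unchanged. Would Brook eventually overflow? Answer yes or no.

With Jarrow removed:
Round 1 — Oakham overflows (initial).
  Kelston: +90 → 90 ≥ 40
Round 2 — Kelston overflows.
No further overflows.

no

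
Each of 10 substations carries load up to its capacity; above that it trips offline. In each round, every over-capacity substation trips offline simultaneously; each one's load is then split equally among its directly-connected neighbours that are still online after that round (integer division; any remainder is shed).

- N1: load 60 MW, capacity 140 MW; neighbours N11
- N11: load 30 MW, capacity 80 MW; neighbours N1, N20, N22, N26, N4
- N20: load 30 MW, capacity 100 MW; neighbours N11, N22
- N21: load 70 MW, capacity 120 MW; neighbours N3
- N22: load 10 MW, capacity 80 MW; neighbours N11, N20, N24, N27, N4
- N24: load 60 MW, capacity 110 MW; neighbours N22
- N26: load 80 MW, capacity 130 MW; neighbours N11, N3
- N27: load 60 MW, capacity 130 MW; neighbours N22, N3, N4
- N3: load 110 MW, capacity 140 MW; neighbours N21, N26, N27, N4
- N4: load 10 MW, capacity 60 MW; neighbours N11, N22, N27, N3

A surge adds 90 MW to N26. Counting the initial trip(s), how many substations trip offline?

Round 1 — N26 at 170 > 130. N26 trips offline.
  N26 sheds 170 MW to N11, N3: 85 each.
    N11: 30+85 = 115 > 80
    N3: 110+85 = 195 > 140
Round 2 — N11, N3 trip offline.
  N11 sheds 115 MW to N1, N20, N22, N4: 28 each (3 lost).
    N1: 60+28 = 88 ≤ 140
    N20: 30+28 = 58 ≤ 100
    N22: 10+28 = 38 ≤ 80
    N4: 10+28 = 38 ≤ 60
  N3 sheds 195 MW to N21, N27, N4: 65 each.
    N21: 70+65 = 135 > 120
    N27: 60+65 = 125 ≤ 130
    N4: 38+65 = 103 > 60
Round 3 — N21, N4 trip offline.
  N21 sheds 135 MW: no online neighbours, lost.
  N4 sheds 103 MW to N22, N27: 51 each (1 lost).
    N22: 38+51 = 89 > 80
    N27: 125+51 = 176 > 130
Round 4 — N22, N27 trip offline.
  N22 sheds 89 MW to N20, N24: 44 each (1 lost).
    N20: 58+44 = 102 > 100
    N24: 60+44 = 104 ≤ 110
  N27 sheds 176 MW: no online neighbours, lost.
Round 5 — N20 trips offline.
  N20 sheds 102 MW: no online neighbours, lost.
No further trips.

8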